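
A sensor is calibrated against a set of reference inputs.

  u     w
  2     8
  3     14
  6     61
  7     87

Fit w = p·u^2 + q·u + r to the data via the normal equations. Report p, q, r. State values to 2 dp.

From the data, Σu^2·u^2 = 3794, Σu^2·u = 594, Σu^2 = 98, Σu·u = 98, Σu = 18, Σ1 = 4.
Moment sums: Σu^2·w = 6617, Σu·w = 1033, Σw = 170.
Normal equations: [[3794, 594, 98]; [594, 98, 18]; [98, 18, 4]]·[p, q, r]ᵀ = [6617, 1033, 170]ᵀ.
Row-reducing yields p = 5/2, q = -229/34, r = 393/34.

p = 2.50, q = -6.74, r = 11.56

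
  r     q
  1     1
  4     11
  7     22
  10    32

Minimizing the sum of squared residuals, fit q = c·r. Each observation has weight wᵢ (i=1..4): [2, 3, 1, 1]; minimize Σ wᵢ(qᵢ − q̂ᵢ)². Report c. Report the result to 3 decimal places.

c = 3.055

From the data, Σwᵢ·r·r = 199.
And Σwᵢ·r·q = 608.
So AᵀWA·[c]ᵀ = AᵀWq: [[199]]·[c]ᵀ = [608]ᵀ.
c = 608/199 = 3.05528.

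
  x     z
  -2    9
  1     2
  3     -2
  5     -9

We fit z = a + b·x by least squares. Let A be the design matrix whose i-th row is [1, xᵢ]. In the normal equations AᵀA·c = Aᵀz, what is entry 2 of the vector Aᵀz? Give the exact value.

-67

Entry 2 ↔ basis x, so (Aᵀz)_{2} = Σᵢ (x)·zᵢ = (-2)·(9) + (1)·(2) + (3)·(-2) + (5)·(-9) = -67.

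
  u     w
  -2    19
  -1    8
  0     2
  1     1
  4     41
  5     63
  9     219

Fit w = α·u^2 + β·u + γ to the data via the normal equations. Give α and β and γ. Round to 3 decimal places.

Normal-equation sums: Σu^2·u^2 = 7460, Σu^2·u = 910, Σu^2 = 128, Σu·u = 128, Σu = 16, Σ1 = 7.
For Xᵀw: Σu^2·w = 20055, Σu·w = 2405, Σw = 353.
XᵀX·[α, β, γ]ᵀ = Xᵀw becomes [[7460, 910, 128]; [910, 128, 16]; [128, 16, 7]]·[α, β, γ]ᵀ = [20055, 2405, 353]ᵀ.
Inverting the 3×3 Gram matrix, [α, β, γ]ᵀ = [898459/303954, -754385/303954, 103885/50659]ᵀ.

α = 2.956, β = -2.482, γ = 2.051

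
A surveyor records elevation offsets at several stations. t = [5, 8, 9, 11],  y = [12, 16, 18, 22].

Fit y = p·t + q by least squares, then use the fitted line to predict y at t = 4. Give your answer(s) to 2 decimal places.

ŷ = 9.97

The normal equations are: 291·p + 33·q = 592;  33·p + 4·q = 68.
Eliminating q: 4·(row 1) − 33·(row 2) gives 75·p = 4·592 − 33·68 = 124, so p = 124/75.
Then q = (68 − 33·(124/75))/4 = 84/25.
At t = 4: ŷ = (124/75)·(4) + (84/25)·(1) = 748/75.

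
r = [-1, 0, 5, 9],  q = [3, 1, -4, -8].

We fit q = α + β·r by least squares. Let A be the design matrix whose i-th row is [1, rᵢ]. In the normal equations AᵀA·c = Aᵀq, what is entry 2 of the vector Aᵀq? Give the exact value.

-95

Entry 2 ↔ basis r, so (Aᵀq)_{2} = Σᵢ (r)·qᵢ = (-1)·(3) + (0)·(1) + (5)·(-4) + (9)·(-8) = -95.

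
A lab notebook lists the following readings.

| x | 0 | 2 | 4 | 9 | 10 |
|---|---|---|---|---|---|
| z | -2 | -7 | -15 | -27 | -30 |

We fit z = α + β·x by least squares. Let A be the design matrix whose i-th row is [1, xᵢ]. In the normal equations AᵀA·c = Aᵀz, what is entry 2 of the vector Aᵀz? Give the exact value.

Entry 2 ↔ basis x, so (Aᵀz)_{2} = Σᵢ (x)·zᵢ = (0)·(-2) + (2)·(-7) + (4)·(-15) + (9)·(-27) + (10)·(-30) = -617.

-617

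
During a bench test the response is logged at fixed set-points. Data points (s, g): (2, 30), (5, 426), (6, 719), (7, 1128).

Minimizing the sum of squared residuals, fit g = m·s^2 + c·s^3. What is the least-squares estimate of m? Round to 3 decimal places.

From the data, Σs^2·s^2 = 4338, Σs^2·s^3 = 27740, Σs^3·s^3 = 179994.
For Aᵀg: Σs^2·g = 91926, Σs^3·g = 595698.
Normal equations: [[4338, 27740]; [27740, 179994]]·[m, c]ᵀ = [91926, 595698]ᵀ.
Determinant 4338·179994 − 27740² = 11306372.
m = (91926·179994 − 27740·595698)/11306372 = 5366481/2826593; c = (4338·595698 − 27740·91926)/11306372 = 8527671/2826593.

m = 1.899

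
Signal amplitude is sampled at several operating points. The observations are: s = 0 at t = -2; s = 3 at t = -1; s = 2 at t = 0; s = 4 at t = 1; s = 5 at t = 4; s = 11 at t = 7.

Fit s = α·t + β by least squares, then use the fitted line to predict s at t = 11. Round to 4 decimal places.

ŝ = 14.1623

Compute the Gram sums: Σt·t = 71, Σt = 9, Σ1 = 6.
And Σt·s = 98, Σs = 25.
XᵀX·[α, β]ᵀ = Xᵀs becomes [[71, 9]; [9, 6]]·[α, β]ᵀ = [98, 25]ᵀ.
det = 71·6 − 9² = 345.
α = (98·6 − 9·25)/345 = 121/115; β = (71·25 − 9·98)/345 = 893/345.
At t = 11: ŝ = (121/115)·(11) + (893/345)·(1) = 4886/345.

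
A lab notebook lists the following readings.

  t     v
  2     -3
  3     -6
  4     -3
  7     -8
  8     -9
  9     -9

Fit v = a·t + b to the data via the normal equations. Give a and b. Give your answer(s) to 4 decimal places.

a = -0.8675, b = -1.5622

Sums needed: Σt·t = 223, Σt = 33, Σ1 = 6.
Moment sums: Σt·v = -245, Σv = -38.
AᵀA·[a, b]ᵀ = Aᵀv becomes [[223, 33]; [33, 6]]·[a, b]ᵀ = [-245, -38]ᵀ.
Eliminating b: 6·(row 1) − 33·(row 2) gives 249·a = 6·(-245) − 33·(-38) = -216, so a = -72/83.
Then b = ((-38) − 33·(-72/83))/6 = -389/249.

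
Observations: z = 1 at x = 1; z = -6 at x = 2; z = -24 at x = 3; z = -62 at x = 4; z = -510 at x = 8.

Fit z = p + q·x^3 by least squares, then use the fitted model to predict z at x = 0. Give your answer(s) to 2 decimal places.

ẑ = 2.26

Entries of AᵀA: Σ1 = 5, Σx^3 = 612, Σx^3·x^3 = 267034.
Moment sums: Σz = -601, Σx^3·z = -265783.
So AᵀA·[p, q]ᵀ = Aᵀz: [[5, 612]; [612, 267034]]·[p, q]ᵀ = [-601, -265783]ᵀ.
Δ = 5·267034 − 612² = 960626.
p = ((-601)·267034 − 612·(-265783))/960626 = 1085881/480313; q = (5·(-265783) − 612·(-601))/960626 = -961103/960626.
At x = 0: ẑ = (1085881/480313)·(1) + (-961103/960626)·(0) = 1085881/480313.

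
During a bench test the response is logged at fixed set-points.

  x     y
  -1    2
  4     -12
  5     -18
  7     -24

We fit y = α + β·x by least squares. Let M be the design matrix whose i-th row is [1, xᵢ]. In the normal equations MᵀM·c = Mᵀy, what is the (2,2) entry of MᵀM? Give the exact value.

91

Row 2 ↔ basis x, column 2 ↔ basis x, so (MᵀM)_{2,2} = Σᵢ (x)·(x) = (-1)·(-1) + (4)·(4) + (5)·(5) + (7)·(7) = 91.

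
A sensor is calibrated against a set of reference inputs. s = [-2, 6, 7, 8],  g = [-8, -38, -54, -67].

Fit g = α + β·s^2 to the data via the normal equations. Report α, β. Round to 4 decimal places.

From the data, Σ1 = 4, Σs^2 = 153, Σs^2·s^2 = 7809.
Moment sums: Σg = -167, Σs^2·g = -8334.
So MᵀM·[α, β]ᵀ = Mᵀg: [[4, 153]; [153, 7809]]·[α, β]ᵀ = [-167, -8334]ᵀ.
det = 4·7809 − 153² = 7827.
α = ((-167)·7809 − 153·(-8334))/7827 = -9667/2609; β = (4·(-8334) − 153·(-167))/7827 = -2595/2609.

α = -3.7053, β = -0.9946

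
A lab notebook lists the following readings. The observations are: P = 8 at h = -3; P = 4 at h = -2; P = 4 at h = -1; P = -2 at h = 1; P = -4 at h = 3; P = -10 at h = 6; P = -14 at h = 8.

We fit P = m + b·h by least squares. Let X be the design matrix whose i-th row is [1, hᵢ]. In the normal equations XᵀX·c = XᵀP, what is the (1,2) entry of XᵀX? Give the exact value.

Row 1 ↔ basis 1, column 2 ↔ basis h, so (XᵀX)_{1,2} = Σᵢ h = (1)·(-3) + (1)·(-2) + (1)·(-1) + (1)·(1) + (1)·(3) + (1)·(6) + (1)·(8) = 12.

12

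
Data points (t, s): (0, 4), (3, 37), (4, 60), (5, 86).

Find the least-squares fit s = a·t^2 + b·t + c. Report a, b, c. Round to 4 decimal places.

a = 2.6436, b = 3.2514, c = 3.9503

With design matrix M, MᵀM = [[962, 216, 50]; [216, 50, 12]; [50, 12, 4]] and Mᵀs = [3443, 781, 187]ᵀ.
Row-reducing yields a = 957/362, b = 1177/362, c = 715/181.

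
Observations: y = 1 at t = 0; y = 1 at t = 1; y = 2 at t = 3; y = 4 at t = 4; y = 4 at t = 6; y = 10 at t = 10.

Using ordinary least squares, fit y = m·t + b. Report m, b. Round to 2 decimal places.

m = 0.89, b = 0.09

Entries of XᵀX: Σt·t = 162, Σt = 24, Σ1 = 6.
For Xᵀy: Σt·y = 147, Σy = 22.
det = 162·6 − 24² = 396.
m = (147·6 − 24·22)/396 = 59/66; b = (162·22 − 24·147)/396 = 1/11.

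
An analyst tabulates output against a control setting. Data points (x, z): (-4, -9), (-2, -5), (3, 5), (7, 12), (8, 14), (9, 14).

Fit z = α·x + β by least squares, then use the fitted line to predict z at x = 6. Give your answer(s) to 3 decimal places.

ẑ = 9.757

From the data, Σx·x = 223, Σx = 21, Σ1 = 6.
And Σx·z = 383, Σz = 31.
MᵀM·[α, β]ᵀ = Mᵀz becomes [[223, 21]; [21, 6]]·[α, β]ᵀ = [383, 31]ᵀ.
Eliminating β: 6·(row 1) − 21·(row 2) gives 897·α = 6·383 − 21·31 = 1647, so α = 549/299.
Then β = (31 − 21·(549/299))/6 = -1130/897.
At x = 6: ẑ = (549/299)·(6) + (-1130/897)·(1) = 8752/897.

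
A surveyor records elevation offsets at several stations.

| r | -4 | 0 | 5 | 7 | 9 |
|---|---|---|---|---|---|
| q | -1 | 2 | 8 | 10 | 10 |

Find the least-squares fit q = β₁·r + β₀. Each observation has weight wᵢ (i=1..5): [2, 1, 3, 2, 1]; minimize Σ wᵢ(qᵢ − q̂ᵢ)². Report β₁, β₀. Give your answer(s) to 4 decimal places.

β₁ = 0.9570, β₀ = 2.8100

Entries of AᵀWA: Σwᵢ·r·r = 286, Σwᵢ·r = 30, Σwᵢ·1 = 9.
Moment sums: Σwᵢ·r·q = 358, Σwᵢ·q = 54.
AᵀWA·[β₁, β₀]ᵀ = AᵀWq becomes [[286, 30]; [30, 9]]·[β₁, β₀]ᵀ = [358, 54]ᵀ.
det = 286·9 − 30² = 1674.
β₁ = (358·9 − 30·54)/1674 = 89/93; β₀ = (286·54 − 30·358)/1674 = 784/279.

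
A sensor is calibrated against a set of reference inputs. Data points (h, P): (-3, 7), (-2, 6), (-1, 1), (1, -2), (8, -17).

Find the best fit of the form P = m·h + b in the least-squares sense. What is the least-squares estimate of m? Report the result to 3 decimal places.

m = -2.189

Normal-equation sums: Σh·h = 79, Σh = 3, Σ1 = 5.
For XᵀP: Σh·P = -172, ΣP = -5.
Eliminating b: 5·(row 1) − 3·(row 2) gives 386·m = 5·(-172) − 3·(-5) = -845, so m = -845/386.
Then b = ((-5) − 3·(-845/386))/5 = 121/386.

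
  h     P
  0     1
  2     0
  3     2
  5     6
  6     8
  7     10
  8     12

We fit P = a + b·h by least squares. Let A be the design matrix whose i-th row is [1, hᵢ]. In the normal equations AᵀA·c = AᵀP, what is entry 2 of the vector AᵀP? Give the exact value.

250

Entry 2 ↔ basis h, so (AᵀP)_{2} = Σᵢ (h)·Pᵢ = (0)·(1) + (2)·(0) + (3)·(2) + (5)·(6) + (6)·(8) + (7)·(10) + (8)·(12) = 250.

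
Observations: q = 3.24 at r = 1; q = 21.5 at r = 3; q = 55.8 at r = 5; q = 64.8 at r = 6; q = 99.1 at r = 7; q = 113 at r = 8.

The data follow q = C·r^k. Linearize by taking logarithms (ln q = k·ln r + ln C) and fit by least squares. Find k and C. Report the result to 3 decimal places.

Taking logs, ln q = k·ln r + ln C, so regress ln q on ln r.
Σln r = 8.5252, Σ(ln r)² = 15.1183, Σln q = 21.7602, Σln r·ln q = 36.0914.
Equations: 15.1183·k + 8.5252·ln C = 36.0914;  8.5252·k + 6·ln C = 21.7602.
Solving (det = 18.0313): k = 1.72138, ln C = 1.18087, so C = exp(1.18087) = 3.25720.

k = 1.721, C = 3.257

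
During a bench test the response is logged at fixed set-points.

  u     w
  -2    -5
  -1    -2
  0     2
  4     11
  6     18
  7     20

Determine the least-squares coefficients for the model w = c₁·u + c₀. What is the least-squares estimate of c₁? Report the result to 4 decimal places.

Forming AᵀA = [[106, 14]; [14, 6]] and Aᵀw = [304, 44]ᵀ gives AᵀA·[c₁, c₀]ᵀ = Aᵀw.
Determinant 106·6 − 14² = 440.
c₁ = (304·6 − 14·44)/440 = 151/55; c₀ = (106·44 − 14·304)/440 = 51/55.

c₁ = 2.7455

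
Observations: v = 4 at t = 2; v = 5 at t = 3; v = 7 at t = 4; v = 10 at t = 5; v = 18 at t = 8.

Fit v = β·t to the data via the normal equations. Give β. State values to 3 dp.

From the data, Σt·t = 118.
Right-hand side: Σt·v = 245.
MᵀM·[β]ᵀ = Mᵀv becomes [[118]]·[β]ᵀ = [245]ᵀ.
β = 245/118 = 2.07627.

β = 2.076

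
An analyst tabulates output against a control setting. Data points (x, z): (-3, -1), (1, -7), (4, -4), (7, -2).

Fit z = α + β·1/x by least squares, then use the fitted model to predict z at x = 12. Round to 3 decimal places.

ẑ = -2.656

Forming AᵀA = [[4, 89/84]; [89/84, 8425/7056]] and Aᵀz = [-14, -167/21]ᵀ gives AᵀA·[α, β]ᵀ = Aᵀz.
Δ = 4·(8425/7056) − (89/84)² = 8593/2352.
α = ((-14)·(8425/7056) − (89/84)·(-167/21))/(8593/2352) = -58498/25779; β = (4·(-167/21) − (89/84)·(-14))/(8593/2352) = -39928/8593.
At x = 12: ẑ = (-58498/25779)·(1) + (-39928/8593)·(1/12) = -68480/25779.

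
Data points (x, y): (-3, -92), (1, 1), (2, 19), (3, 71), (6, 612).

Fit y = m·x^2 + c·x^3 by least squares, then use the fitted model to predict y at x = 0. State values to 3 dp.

Forming AᵀA = [[1475, 7809]; [7809, 48179]] and Aᵀy = [21920, 136746]ᵀ gives AᵀA·[m, c]ᵀ = Aᵀy.
Δ = 1475·48179 − 7809² = 10083544.
m = (21920·48179 − 7809·136746)/10083544 = -5882917/5041772; c = (1475·136746 − 7809·21920)/10083544 = 15263535/5041772.
At x = 0: ŷ = (-5882917/5041772)·(0) + (15263535/5041772)·(0) = 0.

ŷ = 0.000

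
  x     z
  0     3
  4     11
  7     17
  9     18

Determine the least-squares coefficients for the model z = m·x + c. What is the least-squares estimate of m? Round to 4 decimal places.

The normal equations are: 146·m + 20·c = 325;  20·m + 4·c = 49.
Eliminating c: 4·(row 1) − 20·(row 2) gives 184·m = 4·325 − 20·49 = 320, so m = 40/23.
Then c = (49 − 20·(40/23))/4 = 327/92.

m = 1.7391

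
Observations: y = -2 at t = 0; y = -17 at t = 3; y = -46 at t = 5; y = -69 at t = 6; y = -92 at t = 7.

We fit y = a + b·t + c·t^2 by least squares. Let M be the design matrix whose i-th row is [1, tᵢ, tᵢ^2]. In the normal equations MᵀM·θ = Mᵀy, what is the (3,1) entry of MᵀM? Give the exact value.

Row 3 ↔ basis t^2, column 1 ↔ basis 1, so (MᵀM)_{3,1} = Σᵢ t^2 = (0)·(1) + (9)·(1) + (25)·(1) + (36)·(1) + (49)·(1) = 119.

119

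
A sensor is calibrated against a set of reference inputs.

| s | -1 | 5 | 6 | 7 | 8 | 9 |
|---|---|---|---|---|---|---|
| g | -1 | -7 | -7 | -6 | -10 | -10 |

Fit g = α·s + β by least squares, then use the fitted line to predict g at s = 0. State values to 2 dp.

Sums needed: Σs·s = 256, Σs = 34, Σ1 = 6.
And Σs·g = -288, Σg = -41.
XᵀX·[α, β]ᵀ = Xᵀg becomes [[256, 34]; [34, 6]]·[α, β]ᵀ = [-288, -41]ᵀ.
Determinant 256·6 − 34² = 380.
α = ((-288)·6 − 34·(-41))/380 = -167/190; β = (256·(-41) − 34·(-288))/380 = -176/95.
At s = 0: ĝ = (-167/190)·(0) + (-176/95)·(1) = -176/95.

ĝ = -1.85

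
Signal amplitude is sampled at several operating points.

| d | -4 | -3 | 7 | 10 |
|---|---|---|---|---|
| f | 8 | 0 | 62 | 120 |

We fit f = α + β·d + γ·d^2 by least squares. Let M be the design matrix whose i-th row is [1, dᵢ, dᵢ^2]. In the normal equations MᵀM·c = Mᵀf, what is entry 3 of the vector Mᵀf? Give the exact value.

15166

Entry 3 ↔ basis d^2, so (Mᵀf)_{3} = Σᵢ (d^2)·fᵢ = (16)·(8) + (9)·(0) + (49)·(62) + (100)·(120) = 15166.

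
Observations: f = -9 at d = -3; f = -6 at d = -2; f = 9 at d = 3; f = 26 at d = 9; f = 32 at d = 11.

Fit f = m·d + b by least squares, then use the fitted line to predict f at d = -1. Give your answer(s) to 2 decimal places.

f̂ = -3.03

Forming XᵀX = [[224, 18]; [18, 5]] and Xᵀf = [652, 52]ᵀ gives XᵀX·[m, b]ᵀ = Xᵀf.
Eliminating b: 5·(row 1) − 18·(row 2) gives 796·m = 5·652 − 18·52 = 2324, so m = 581/199.
Then b = (52 − 18·(581/199))/5 = -22/199.
At d = -1: f̂ = (581/199)·(-1) + (-22/199)·(1) = -603/199.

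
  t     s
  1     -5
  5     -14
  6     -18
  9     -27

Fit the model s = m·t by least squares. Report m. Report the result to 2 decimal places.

m = -2.98

Setting ∂/∂m … = 0 gives: 143·m = -426.
Hence m = -426 / 143 ≈ -2.97902.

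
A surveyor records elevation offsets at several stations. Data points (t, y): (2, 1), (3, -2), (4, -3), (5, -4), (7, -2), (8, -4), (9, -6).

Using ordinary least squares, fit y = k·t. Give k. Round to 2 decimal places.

With design matrix M, MᵀM = [[248]] and Mᵀy = [-136]ᵀ.
Hence k = -136 / 248 ≈ -0.548387.

k = -0.55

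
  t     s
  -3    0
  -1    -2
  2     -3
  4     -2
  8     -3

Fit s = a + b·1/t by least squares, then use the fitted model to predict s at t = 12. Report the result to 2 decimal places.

From the data, Σ1 = 5, Σ1/t = -11/24, Σ1/t·1/t = 829/576.
And Σs = -10, Σ1/t·s = -3/8.
MᵀM·[a, b]ᵀ = Mᵀs becomes [[5, -11/24]; [-11/24, 829/576]]·[a, b]ᵀ = [-10, -3/8]ᵀ.
Eliminating b: (829/576)·(row 1) − (-11/24)·(row 2) gives (503/72)·a = (829/576)·(-10) − (-11/24)·(-3/8) = -8389/576, so a = -8389/4024.
Then b = ((-3/8) − (-11/24)·(-8389/4024))/(829/576) = -465/503.
At t = 12: ŝ = (-8389/4024)·(1) + (-465/503)·(1/12) = -8699/4024.

ŝ = -2.16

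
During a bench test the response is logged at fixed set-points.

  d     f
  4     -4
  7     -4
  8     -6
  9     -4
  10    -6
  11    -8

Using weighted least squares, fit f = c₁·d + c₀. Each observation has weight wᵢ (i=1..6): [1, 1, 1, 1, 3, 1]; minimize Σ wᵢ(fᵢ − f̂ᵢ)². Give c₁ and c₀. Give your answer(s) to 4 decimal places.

c₁ = -0.4599, c₀ = -1.5331

Setting ∂/∂c₁ … = 0 gives: 631·c₁ + 69·c₀ = -396;  69·c₁ + 8·c₀ = -44.
Determinant 631·8 − 69² = 287.
c₁ = ((-396)·8 − 69·(-44))/287 = -132/287; c₀ = (631·(-44) − 69·(-396))/287 = -440/287.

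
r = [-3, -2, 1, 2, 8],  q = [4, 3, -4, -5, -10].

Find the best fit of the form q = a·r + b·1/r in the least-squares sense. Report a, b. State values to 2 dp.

a = -1.19, b = -2.84

The normal system AᵀA·[a, b]ᵀ = Aᵀq is [[82, 5]; [5, 937/576]]·[a, b]ᵀ = [-112, -127/12]ᵀ.
Δ = 82·(937/576) − 5² = 31217/288.
a = ((-112)·(937/576) − 5·(-127/12))/(31217/288) = -37232/31217; b = (82·(-127/12) − 5·(-112))/(31217/288) = -88656/31217.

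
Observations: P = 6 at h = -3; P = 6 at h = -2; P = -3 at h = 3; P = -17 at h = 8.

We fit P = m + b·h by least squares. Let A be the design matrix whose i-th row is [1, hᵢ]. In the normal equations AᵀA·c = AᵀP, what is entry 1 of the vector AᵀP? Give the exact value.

-8

Entry 1 ↔ basis 1, so (AᵀP)_{1} = Σᵢ Pᵢ = (1)·(6) + (1)·(6) + (1)·(-3) + (1)·(-17) = -8.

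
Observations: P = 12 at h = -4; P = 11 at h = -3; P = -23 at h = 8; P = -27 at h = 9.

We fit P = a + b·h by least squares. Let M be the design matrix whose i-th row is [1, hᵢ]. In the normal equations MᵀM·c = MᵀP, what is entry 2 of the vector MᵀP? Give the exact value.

Entry 2 ↔ basis h, so (MᵀP)_{2} = Σᵢ (h)·Pᵢ = (-4)·(12) + (-3)·(11) + (8)·(-23) + (9)·(-27) = -508.

-508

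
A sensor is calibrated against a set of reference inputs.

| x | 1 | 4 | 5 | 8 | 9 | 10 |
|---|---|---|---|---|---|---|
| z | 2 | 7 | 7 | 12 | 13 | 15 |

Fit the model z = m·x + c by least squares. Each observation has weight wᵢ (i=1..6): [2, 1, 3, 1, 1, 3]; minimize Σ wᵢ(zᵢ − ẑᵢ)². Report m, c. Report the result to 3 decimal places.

m = 1.440, c = 0.368

The normal equations are: 538·m + 68·c = 800;  68·m + 11·c = 102.
det = 538·11 − 68² = 1294.
m = (800·11 − 68·102)/1294 = 932/647; c = (538·102 − 68·800)/1294 = 238/647.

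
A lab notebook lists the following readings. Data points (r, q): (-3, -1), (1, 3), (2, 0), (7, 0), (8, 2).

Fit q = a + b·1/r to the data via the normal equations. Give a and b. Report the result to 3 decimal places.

XᵀX·[a, b]ᵀ = Xᵀq reads: 5·a + (241/168)·b = 4;  (241/168)·a + (39433/28224)·b = 43/12.
(Σ1 = 5, Σ1/r = 241/168, Σ1/r·1/r = 39433/28224, Σq = 4, Σ1/r·q = 43/12.)
Determinant 5·(39433/28224) − (241/168)² = 34771/7056.
a = (4·(39433/28224) − (241/168)·(43/12))/(34771/7056) = 575/6322; b = (5·(43/12) − (241/168)·4)/(34771/7056) = 7812/3161.

a = 0.091, b = 2.471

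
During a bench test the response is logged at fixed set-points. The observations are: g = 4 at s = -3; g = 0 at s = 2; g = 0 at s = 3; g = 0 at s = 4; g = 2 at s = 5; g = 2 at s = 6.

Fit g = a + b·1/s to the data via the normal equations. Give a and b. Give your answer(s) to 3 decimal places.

a = 2.318, b = -5.293

Setting ∂/∂a … = 0 gives: 6·a + (67/60)·b = 8;  (67/60)·a + (241/400)·b = -3/5.
(Σ1 = 6, Σ1/s = 67/60, Σ1/s·1/s = 241/400, Σg = 8, Σ1/s·g = -3/5.)
Δ = 6·(241/400) − (67/60)² = 341/144.
a = (8·(241/400) − (67/60)·(-3/5))/(341/144) = 19764/8525; b = (6·(-3/5) − (67/60)·8)/(341/144) = -9024/1705.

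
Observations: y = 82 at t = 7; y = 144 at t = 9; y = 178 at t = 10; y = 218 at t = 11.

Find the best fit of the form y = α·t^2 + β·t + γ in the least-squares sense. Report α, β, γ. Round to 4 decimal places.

Normal-equation sums: Σt^2·t^2 = 33603, Σt^2·t = 3403, Σt^2 = 351, Σt·t = 351, Σt = 37, Σ1 = 4.
And Σt^2·y = 59860, Σt·y = 6048, Σy = 622.
XᵀX·[α, β, γ]ᵀ = Xᵀy becomes [[33603, 3403, 351]; [3403, 351, 37]; [351, 37, 4]]·[α, β, γ]ᵀ = [59860, 6048, 622]ᵀ.
Solving the 3×3 system (Gaussian elimination) gives α = 18/11, β = 244/55, γ = -1602/55.

α = 1.6364, β = 4.4364, γ = -29.1273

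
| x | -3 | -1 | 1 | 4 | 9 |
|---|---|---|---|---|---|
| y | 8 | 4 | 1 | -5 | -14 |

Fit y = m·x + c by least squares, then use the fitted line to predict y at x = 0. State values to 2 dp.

The normal system MᵀM·[m, c]ᵀ = Mᵀy is [[108, 10]; [10, 5]]·[m, c]ᵀ = [-173, -6]ᵀ.
Eliminating c: 5·(row 1) − 10·(row 2) gives 440·m = 5·(-173) − 10·(-6) = -805, so m = -161/88.
Then c = ((-6) − 10·(-161/88))/5 = 541/220.
At x = 0: ŷ = (-161/88)·(0) + (541/220)·(1) = 541/220.

ŷ = 2.46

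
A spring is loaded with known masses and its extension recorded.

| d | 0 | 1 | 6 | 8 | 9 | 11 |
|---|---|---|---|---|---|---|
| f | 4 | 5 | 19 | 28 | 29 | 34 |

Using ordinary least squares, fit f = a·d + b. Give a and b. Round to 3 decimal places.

From the data, Σd·d = 303, Σd = 35, Σ1 = 6.
Right-hand side: Σd·f = 978, Σf = 119.
Determinant 303·6 − 35² = 593.
a = (978·6 − 35·119)/593 = 1703/593; b = (303·119 − 35·978)/593 = 1827/593.

a = 2.872, b = 3.081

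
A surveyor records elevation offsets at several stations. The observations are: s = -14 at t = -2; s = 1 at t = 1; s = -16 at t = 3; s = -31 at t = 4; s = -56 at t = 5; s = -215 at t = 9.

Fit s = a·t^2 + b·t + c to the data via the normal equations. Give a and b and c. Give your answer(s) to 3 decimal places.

Entries of MᵀM: Σt^2·t^2 = 7540, Σt^2·t = 938, Σt^2 = 136, Σt·t = 136, Σt = 20, Σ1 = 6.
Moment sums: Σt^2·s = -19510, Σt·s = -2358, Σs = -331.
So MᵀM·[a, b, c]ᵀ = Mᵀs: [[7540, 938, 136]; [938, 136, 20]; [136, 20, 6]]·[a, b, c]ᵀ = [-19510, -2358, -331]ᵀ.
Inverting the 3×3 Gram matrix, [a, b, c]ᵀ = [-33662/11121, 34063/11121, 2179/674]ᵀ.

a = -3.027, b = 3.063, c = 3.233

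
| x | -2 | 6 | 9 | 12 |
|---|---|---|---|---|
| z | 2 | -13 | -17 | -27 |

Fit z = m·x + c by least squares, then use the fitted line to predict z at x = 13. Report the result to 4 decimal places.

ẑ = -27.1103

Normal-equation sums: Σx·x = 265, Σx = 25, Σ1 = 4.
And Σx·z = -559, Σz = -55.
So AᵀA·[m, c]ᵀ = Aᵀz: [[265, 25]; [25, 4]]·[m, c]ᵀ = [-559, -55]ᵀ.
det = 265·4 − 25² = 435.
m = ((-559)·4 − 25·(-55))/435 = -287/145; c = (265·(-55) − 25·(-559))/435 = -40/29.
At x = 13: ẑ = (-287/145)·(13) + (-40/29)·(1) = -3931/145.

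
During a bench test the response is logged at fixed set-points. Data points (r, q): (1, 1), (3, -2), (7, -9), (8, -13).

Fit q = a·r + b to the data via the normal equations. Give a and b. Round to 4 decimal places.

From the data, Σr·r = 123, Σr = 19, Σ1 = 4.
Right-hand side: Σr·q = -172, Σq = -23.
MᵀM·[a, b]ᵀ = Mᵀq becomes [[123, 19]; [19, 4]]·[a, b]ᵀ = [-172, -23]ᵀ.
Δ = 123·4 − 19² = 131.
a = ((-172)·4 − 19·(-23))/131 = -251/131; b = (123·(-23) − 19·(-172))/131 = 439/131.

a = -1.9160, b = 3.3511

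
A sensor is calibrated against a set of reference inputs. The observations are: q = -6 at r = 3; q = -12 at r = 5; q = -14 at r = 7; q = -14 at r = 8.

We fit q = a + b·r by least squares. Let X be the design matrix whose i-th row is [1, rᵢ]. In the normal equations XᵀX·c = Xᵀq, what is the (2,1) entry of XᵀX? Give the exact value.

23

Row 2 ↔ basis r, column 1 ↔ basis 1, so (XᵀX)_{2,1} = Σᵢ r = (3)·(1) + (5)·(1) + (7)·(1) + (8)·(1) = 23.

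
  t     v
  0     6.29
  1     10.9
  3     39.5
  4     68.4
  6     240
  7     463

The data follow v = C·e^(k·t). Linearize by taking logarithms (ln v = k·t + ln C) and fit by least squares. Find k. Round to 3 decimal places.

With ln vᵢ as the transformed response and tᵢ as the regressor:
Σt = 21.0000, Σ(t)² = 111.0000, Σln v = 23.7478, Σt·ln v = 106.1671.
Normal system: [[111.0000, 21.0000]; [21.0000, 6]]·[k, ln C]ᵀ = [106.1671, 23.7478]ᵀ.
Slope k = (n·Σt·ln v − Σt·Σln v)/(n·Σ(t)² − (Σt)²) = (6·106.1671 − 21.0000·23.7478)/225.0000 = 0.61466; ln C = (Σln v − k·Σt)/n = 1.80664.

k = 0.615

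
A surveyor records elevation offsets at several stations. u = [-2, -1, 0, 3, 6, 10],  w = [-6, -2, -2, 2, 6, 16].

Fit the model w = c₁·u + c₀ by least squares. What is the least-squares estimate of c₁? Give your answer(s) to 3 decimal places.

c₁ = 1.665

Forming AᵀA = [[150, 16]; [16, 6]] and Aᵀw = [216, 14]ᵀ gives AᵀA·[c₁, c₀]ᵀ = Aᵀw.
Eliminating c₀: 6·(row 1) − 16·(row 2) gives 644·c₁ = 6·216 − 16·14 = 1072, so c₁ = 268/161.
Then c₀ = (14 − 16·(268/161))/6 = -339/161.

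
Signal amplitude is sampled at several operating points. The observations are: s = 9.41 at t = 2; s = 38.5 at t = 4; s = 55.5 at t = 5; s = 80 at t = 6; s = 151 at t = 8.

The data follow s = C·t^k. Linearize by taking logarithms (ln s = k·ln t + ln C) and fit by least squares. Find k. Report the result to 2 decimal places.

Taking logs, ln s = k·ln t + ln C, so regress ln s on ln t.
AᵀA = [[12.5270, 7.5601]; [7.5601, 5]], rhs = [31.3636, 19.3081]ᵀ  (here Σln t = 7.5601, Σ(ln t)² = 12.5270, Σln s = 19.3081, Σln t·ln s = 31.3636).
Δ = 12.5270·5 − (7.5601)² = 5.4804; k = (31.3636·5 − 7.5601·19.3081)/5.4804 = 1.97923, ln C = (12.5270·19.3081 − 7.5601·31.3636)/5.4804 = 0.86900.

k = 1.98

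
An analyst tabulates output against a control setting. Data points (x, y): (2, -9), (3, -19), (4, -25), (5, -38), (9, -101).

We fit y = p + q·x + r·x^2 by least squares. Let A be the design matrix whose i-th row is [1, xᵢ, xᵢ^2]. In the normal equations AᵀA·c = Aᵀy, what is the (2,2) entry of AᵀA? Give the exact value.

Row 2 ↔ basis x, column 2 ↔ basis x, so (AᵀA)_{2,2} = Σᵢ (x)·(x) = (2)·(2) + (3)·(3) + (4)·(4) + (5)·(5) + (9)·(9) = 135.

135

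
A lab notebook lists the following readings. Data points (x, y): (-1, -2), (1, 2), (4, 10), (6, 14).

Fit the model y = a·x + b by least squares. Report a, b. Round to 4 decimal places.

Forming MᵀM = [[54, 10]; [10, 4]] and Mᵀy = [128, 24]ᵀ gives MᵀM·[a, b]ᵀ = Mᵀy.
Eliminating b: 4·(row 1) − 10·(row 2) gives 116·a = 4·128 − 10·24 = 272, so a = 68/29.
Then b = (24 − 10·(68/29))/4 = 4/29.

a = 2.3448, b = 0.1379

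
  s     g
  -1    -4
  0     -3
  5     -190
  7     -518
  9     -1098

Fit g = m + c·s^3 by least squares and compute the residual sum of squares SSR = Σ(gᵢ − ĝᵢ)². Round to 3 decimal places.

The normal system MᵀM·[m, c]ᵀ = Mᵀg is [[5, 1196]; [1196, 664716]]·[m, c]ᵀ = [-1813, -1001862]ᵀ.
Eliminating c: 664716·(row 1) − 1196·(row 2) gives 1893164·m = 664716·(-1813) − 1196·(-1001862) = -6903156, so m = -132753/36407.
Then c = ((-1001862) − 1196·(-132753/36407))/664716 = -1420481/946582.
Residuals: -1755231/946582, 23532/36407, 1161123/946582, 347085/946582, -364809/946582; SSR = 2671155/473291.

SSR = 5.644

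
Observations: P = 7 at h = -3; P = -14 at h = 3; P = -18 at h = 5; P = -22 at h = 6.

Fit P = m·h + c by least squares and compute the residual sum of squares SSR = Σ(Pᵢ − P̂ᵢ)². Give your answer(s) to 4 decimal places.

AᵀA·[m, c]ᵀ = AᵀP reads: 79·m + 11·c = -285;  11·m + 4·c = -47.
(Σh·h = 79, Σh = 11, Σ1 = 4, Σh·P = -285, ΣP = -47.)
Eliminating c: 4·(row 1) − 11·(row 2) gives 195·m = 4·(-285) − 11·(-47) = -623, so m = -623/195.
Then c = ((-47) − 11·(-623/195))/4 = -578/195.
Residuals: 74/195, -283/195, 61/65, 2/15; SSR = 614/195.

SSR = 3.1487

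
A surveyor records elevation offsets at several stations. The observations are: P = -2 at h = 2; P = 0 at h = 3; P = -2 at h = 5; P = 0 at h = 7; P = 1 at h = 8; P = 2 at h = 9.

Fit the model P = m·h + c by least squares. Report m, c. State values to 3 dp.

m = 0.449, c = -2.712

MᵀM·[m, c]ᵀ = MᵀP reads: 232·m + 34·c = 12;  34·m + 6·c = -1.
Δ = 232·6 − 34² = 236.
m = (12·6 − 34·(-1))/236 = 53/118; c = (232·(-1) − 34·12)/236 = -160/59.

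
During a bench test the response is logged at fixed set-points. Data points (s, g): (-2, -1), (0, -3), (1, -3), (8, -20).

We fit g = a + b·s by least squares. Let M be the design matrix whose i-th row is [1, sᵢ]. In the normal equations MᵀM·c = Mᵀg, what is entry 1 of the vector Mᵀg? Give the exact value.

Entry 1 ↔ basis 1, so (Mᵀg)_{1} = Σᵢ gᵢ = (1)·(-1) + (1)·(-3) + (1)·(-3) + (1)·(-20) = -27.

-27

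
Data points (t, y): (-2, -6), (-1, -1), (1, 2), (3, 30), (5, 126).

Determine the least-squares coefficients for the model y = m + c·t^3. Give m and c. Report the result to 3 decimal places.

Normal-equation sums: Σ1 = 5, Σt^3 = 144, Σt^3·t^3 = 16420.
Right-hand side: Σy = 151, Σt^3·y = 16611.
AᵀA·[m, c]ᵀ = Aᵀy becomes [[5, 144]; [144, 16420]]·[m, c]ᵀ = [151, 16611]ᵀ.
Δ = 5·16420 − 144² = 61364.
m = (151·16420 − 144·16611)/61364 = 21859/15341; c = (5·16611 − 144·151)/61364 = 61311/61364.

m = 1.425, c = 0.999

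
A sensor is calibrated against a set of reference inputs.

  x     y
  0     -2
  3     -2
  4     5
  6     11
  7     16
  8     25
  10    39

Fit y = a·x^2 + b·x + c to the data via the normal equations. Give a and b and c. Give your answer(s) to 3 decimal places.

Normal-equation sums: Σx^2·x^2 = 18130, Σx^2·x = 2162, Σx^2 = 274, Σx·x = 274, Σx = 38, Σ1 = 7.
Moment sums: Σx^2·y = 6742, Σx·y = 782, Σy = 92.
So MᵀM·[a, b, c]ᵀ = Mᵀy: [[18130, 2162, 274]; [2162, 274, 38]; [274, 38, 7]]·[a, b, c]ᵀ = [6742, 782, 92]ᵀ.
Solving the 3×3 system (Gaussian elimination) gives a = 1609/3381, b = -640/1127, c = -8122/3381.

a = 0.476, b = -0.568, c = -2.402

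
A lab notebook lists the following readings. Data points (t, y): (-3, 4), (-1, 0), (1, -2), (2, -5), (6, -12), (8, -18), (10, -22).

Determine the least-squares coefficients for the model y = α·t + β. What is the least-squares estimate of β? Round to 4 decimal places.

Setting ∂/∂α … = 0 gives: 215·α + 23·β = -460;  23·α + 7·β = -55.
Determinant 215·7 − 23² = 976.
α = ((-460)·7 − 23·(-55))/976 = -1955/976; β = (215·(-55) − 23·(-460))/976 = -1245/976.

β = -1.2756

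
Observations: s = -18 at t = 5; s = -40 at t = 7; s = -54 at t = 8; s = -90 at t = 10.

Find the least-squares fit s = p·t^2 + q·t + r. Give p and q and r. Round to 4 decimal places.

p = -1.1667, q = 3.1154, r = -4.4487

Normal-equation sums: Σt^2·t^2 = 17122, Σt^2·t = 1980, Σt^2 = 238, Σt·t = 238, Σt = 30, Σ1 = 4.
Right-hand side: Σt^2·s = -14866, Σt·s = -1702, Σs = -202.
So MᵀM·[p, q, r]ᵀ = Mᵀs: [[17122, 1980, 238]; [1980, 238, 30]; [238, 30, 4]]·[p, q, r]ᵀ = [-14866, -1702, -202]ᵀ.
Row-reducing yields p = -7/6, q = 81/26, r = -347/78.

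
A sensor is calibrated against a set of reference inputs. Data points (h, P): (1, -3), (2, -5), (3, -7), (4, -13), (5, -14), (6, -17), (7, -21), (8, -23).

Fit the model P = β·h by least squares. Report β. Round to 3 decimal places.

β = -2.887

Setting ∂/∂β … = 0 gives: 204·β = -589.
Hence β = -589 / 204 ≈ -2.88725.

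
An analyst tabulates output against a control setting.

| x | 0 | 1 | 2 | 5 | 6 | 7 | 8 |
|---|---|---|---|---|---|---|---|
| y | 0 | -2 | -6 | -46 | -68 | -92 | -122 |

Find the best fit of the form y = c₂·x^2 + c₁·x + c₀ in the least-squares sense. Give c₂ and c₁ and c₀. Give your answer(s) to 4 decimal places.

c₂ = -2.0073, c₁ = 0.8532, c₀ = -0.2065

Normal-equation sums: Σx^2·x^2 = 8435, Σx^2·x = 1205, Σx^2 = 179, Σx·x = 179, Σx = 29, Σ1 = 7.
Moment sums: Σx^2·y = -15940, Σx·y = -2272, Σy = -336.
Normal equations: [[8435, 1205, 179]; [1205, 179, 29]; [179, 29, 7]]·[c₂, c₁, c₀]ᵀ = [-15940, -2272, -336]ᵀ.
Solving the 3×3 system (Gaussian elimination) gives c₂ = -3597/1792, c₁ = 1529/1792, c₀ = -185/896.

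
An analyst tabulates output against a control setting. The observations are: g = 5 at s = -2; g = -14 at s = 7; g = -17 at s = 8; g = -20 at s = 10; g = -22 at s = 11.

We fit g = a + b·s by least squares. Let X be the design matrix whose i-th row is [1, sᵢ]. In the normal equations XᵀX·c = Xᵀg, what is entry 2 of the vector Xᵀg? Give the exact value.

Entry 2 ↔ basis s, so (Xᵀg)_{2} = Σᵢ (s)·gᵢ = (-2)·(5) + (7)·(-14) + (8)·(-17) + (10)·(-20) + (11)·(-22) = -686.

-686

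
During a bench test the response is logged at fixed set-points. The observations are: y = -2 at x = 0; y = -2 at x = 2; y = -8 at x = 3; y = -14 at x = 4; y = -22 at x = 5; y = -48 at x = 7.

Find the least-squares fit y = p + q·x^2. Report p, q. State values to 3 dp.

p = 0.604, q = -0.967

Forming MᵀM = [[6, 103]; [103, 3379]] and Mᵀy = [-96, -3206]ᵀ gives MᵀM·[p, q]ᵀ = Mᵀy.
det = 6·3379 − 103² = 9665.
p = ((-96)·3379 − 103·(-3206))/9665 = 5834/9665; q = (6·(-3206) − 103·(-96))/9665 = -9348/9665.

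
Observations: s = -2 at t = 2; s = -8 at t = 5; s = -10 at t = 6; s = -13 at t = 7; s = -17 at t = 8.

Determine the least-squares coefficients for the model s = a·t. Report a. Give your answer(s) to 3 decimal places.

Forming AᵀA = [[178]] and Aᵀs = [-331]ᵀ gives AᵀA·[a]ᵀ = Aᵀs.
a = (-331)/178 = -1.85955.

a = -1.860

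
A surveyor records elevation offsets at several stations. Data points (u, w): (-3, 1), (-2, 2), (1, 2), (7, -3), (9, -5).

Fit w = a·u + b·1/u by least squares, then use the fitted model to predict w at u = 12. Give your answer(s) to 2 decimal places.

ŵ = -6.50

XᵀX·[a, b]ᵀ = Xᵀw reads: 144·a + 5·b = -71;  5·a + (22129/15876)·b = -20/63.
(Σu·u = 144, Σu·1/u = 5, Σ1/u·1/u = 22129/15876, Σu·w = -71, Σ1/u·w = -20/63.)
Eliminating b: (22129/15876)·(row 1) − 5·(row 2) gives (77491/441)·a = (22129/15876)·(-71) − 5·(-20/63) = -1545959/15876, so a = -1545959/2789676.
Then b = ((-20/63) − 5·(-1545959/2789676))/(22129/15876) = 136395/77491.
At u = 12: ŵ = (-1545959/2789676)·(12) + (136395/77491)·(1/12) = -6047441/929892.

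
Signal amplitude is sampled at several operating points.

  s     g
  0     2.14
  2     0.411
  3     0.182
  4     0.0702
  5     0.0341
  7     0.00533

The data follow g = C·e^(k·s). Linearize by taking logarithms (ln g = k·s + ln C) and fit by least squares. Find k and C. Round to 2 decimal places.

k = -0.85, C = 2.24

Let Y = ln g. Fitting Y = k·s + ln C by least squares:
XᵀX = [[103.0000, 21.0000]; [21.0000, 6]], rhs = [-71.0483, -13.1014]ᵀ  (here Σs = 21.0000, Σ(s)² = 103.0000, Σln g = -13.1014, Σs·ln g = -71.0483).
Slope k = (n·Σs·ln g − Σs·Σln g)/(n·Σ(s)² − (Σs)²) = (6·-71.0483 − 21.0000·-13.1014)/177.0000 = -0.85402; ln C = (Σln g − k·Σs)/n = 0.80550, so C = exp(0.80550) = 2.23781.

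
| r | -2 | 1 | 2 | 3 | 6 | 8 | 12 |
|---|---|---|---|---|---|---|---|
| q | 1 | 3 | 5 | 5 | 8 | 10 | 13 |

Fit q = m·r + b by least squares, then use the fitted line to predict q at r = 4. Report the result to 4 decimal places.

q̂ = 6.1777

The normal system XᵀX·[m, b]ᵀ = Xᵀq is [[262, 30]; [30, 7]]·[m, b]ᵀ = [310, 45]ᵀ.
Determinant 262·7 − 30² = 934.
m = (310·7 − 30·45)/934 = 410/467; b = (262·45 − 30·310)/934 = 1245/467.
At r = 4: q̂ = (410/467)·(4) + (1245/467)·(1) = 2885/467.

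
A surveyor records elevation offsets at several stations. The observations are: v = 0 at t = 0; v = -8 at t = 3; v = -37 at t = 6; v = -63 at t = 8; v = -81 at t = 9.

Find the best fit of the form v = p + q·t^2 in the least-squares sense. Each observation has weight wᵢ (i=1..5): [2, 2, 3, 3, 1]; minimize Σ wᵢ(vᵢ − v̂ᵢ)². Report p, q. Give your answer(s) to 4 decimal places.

Entries of XᵀWX: Σwᵢ·1 = 11, Σwᵢ·t^2 = 399, Σwᵢ·t^2·t^2 = 22899.
For XᵀWv: Σwᵢ·v = -397, Σwᵢ·t^2·v = -22797.
XᵀWX·[p, q]ᵀ = XᵀWv becomes [[11, 399]; [399, 22899]]·[p, q]ᵀ = [-397, -22797]ᵀ.
Eliminating q: 22899·(row 1) − 399·(row 2) gives 92688·p = 22899·(-397) − 399·(-22797) = 5100, so p = 425/7724.
Then q = ((-22797) − 399·(425/7724))/22899 = -7697/7724.

p = 0.0550, q = -0.9965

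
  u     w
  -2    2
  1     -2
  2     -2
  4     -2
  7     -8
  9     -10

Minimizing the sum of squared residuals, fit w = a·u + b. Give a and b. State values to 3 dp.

Forming MᵀM = [[155, 21]; [21, 6]] and Mᵀw = [-164, -22]ᵀ gives MᵀM·[a, b]ᵀ = Mᵀw.
Δ = 155·6 − 21² = 489.
a = ((-164)·6 − 21·(-22))/489 = -174/163; b = (155·(-22) − 21·(-164))/489 = 34/489.

a = -1.067, b = 0.070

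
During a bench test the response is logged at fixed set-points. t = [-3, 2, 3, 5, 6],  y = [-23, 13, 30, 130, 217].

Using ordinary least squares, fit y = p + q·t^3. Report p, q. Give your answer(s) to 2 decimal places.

XᵀX·[p, q]ᵀ = Xᵀy reads: 5·p + 349·q = 367;  349·p + 63803·q = 64657.
Determinant 5·63803 − 349² = 197214.
p = (367·63803 − 349·64657)/197214 = 425204/98607; q = (5·64657 − 349·367)/197214 = 97601/98607.

p = 4.31, q = 0.99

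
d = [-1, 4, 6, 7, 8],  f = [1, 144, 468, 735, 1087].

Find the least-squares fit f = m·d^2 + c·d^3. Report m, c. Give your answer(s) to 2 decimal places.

Forming MᵀM = [[8050, 58374]; [58374, 430546]] and Mᵀf = [124736, 918952]ᵀ gives MᵀM·[m, c]ᵀ = Mᵀf.
Determinant 8050·430546 − 58374² = 58371424.
m = (124736·430546 − 58374·918952)/58371424 = 3855113/3648214; c = (8050·918952 − 58374·124736)/58371424 = 315827/158618.

m = 1.06, c = 1.99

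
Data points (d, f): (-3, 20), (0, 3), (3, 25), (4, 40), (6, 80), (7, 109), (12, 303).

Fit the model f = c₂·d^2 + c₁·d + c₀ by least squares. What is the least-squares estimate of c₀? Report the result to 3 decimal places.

The normal system MᵀM·[c₂, c₁, c₀]ᵀ = Mᵀf is [[24851, 2351, 263]; [2351, 263, 29]; [263, 29, 7]]·[c₂, c₁, c₀]ᵀ = [52898, 5054, 580]ᵀ.
Row-reducing yields c₂ = 42761/21285, c₁ = 87137/106425, c₀ = 4284/1075.

c₀ = 3.985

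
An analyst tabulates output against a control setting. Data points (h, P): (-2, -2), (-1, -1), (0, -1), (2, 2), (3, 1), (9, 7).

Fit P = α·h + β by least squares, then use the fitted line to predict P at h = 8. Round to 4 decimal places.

P̂ = 6.0063

XᵀX·[α, β]ᵀ = XᵀP reads: 99·α + 11·β = 75;  11·α + 6·β = 6.
(Σh·h = 99, Σh = 11, Σ1 = 6, Σh·P = 75, ΣP = 6.)
Eliminating β: 6·(row 1) − 11·(row 2) gives 473·α = 6·75 − 11·6 = 384, so α = 384/473.
Then β = (6 − 11·(384/473))/6 = -21/43.
At h = 8: P̂ = (384/473)·(8) + (-21/43)·(1) = 2841/473.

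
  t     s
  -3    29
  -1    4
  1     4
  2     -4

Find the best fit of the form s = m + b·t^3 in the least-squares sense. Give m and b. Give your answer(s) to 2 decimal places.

Setting ∂/∂m … = 0 gives: 4·m + (-19)·b = 33;  (-19)·m + 795·b = -815.
Δ = 4·795 − (-19)² = 2819.
m = (33·795 − (-19)·(-815))/2819 = 10750/2819; b = (4·(-815) − (-19)·33)/2819 = -2633/2819.

m = 3.81, b = -0.93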